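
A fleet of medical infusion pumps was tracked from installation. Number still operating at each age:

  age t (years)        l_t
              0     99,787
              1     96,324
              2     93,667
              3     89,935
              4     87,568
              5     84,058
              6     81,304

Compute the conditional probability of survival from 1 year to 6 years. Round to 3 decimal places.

0.844

The conditional survival probability is l_6/l_1 = 81,304/96,324 = 0.844068.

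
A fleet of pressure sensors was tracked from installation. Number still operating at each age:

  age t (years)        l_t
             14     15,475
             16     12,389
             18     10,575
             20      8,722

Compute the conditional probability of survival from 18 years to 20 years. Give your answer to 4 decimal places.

0.8248

The conditional survival probability is l_20/l_18 = 8,722/10,575 = 0.824775.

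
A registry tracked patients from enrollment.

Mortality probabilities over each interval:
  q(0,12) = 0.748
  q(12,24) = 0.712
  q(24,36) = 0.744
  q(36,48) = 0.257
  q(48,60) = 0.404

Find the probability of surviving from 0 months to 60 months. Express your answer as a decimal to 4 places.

0.0082

P(survive 0→60) = (1 − 0.748) × (1 − 0.712) × (1 − 0.744) × (1 − 0.257) × (1 − 0.404).
= 0.252 × 0.288 × 0.256 × 0.743 × 0.596 = 0.008228.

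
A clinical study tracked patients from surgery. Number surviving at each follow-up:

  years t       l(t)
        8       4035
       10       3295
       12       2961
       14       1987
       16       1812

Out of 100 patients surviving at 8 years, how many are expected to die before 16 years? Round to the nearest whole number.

The relevant probability is 1 − 1812/4035 = 0.550929.
Expected number = 100 × 0.550929 = 55.

55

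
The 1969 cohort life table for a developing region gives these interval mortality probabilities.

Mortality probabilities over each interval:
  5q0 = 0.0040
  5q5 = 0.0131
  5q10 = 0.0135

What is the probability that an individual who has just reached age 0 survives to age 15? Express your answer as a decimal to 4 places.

0.9697

Chaining the interval survival probabilities: (1 − 0.0040) × (1 − 0.0131) × (1 − 0.0135).
= 0.9960 × 0.9869 × 0.9865 = 0.969683.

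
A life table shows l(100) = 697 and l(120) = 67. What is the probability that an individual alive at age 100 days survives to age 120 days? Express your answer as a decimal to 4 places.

The conditional survival probability is l(120)/l(100) = 67/697 = 0.096126.

0.0961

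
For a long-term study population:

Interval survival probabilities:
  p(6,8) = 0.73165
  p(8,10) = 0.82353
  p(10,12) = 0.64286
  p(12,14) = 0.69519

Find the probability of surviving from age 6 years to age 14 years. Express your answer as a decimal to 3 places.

Chaining the interval survival probabilities: 0.73165 × 0.82353 × 0.64286 × 0.69519.
= 0.269279.

0.269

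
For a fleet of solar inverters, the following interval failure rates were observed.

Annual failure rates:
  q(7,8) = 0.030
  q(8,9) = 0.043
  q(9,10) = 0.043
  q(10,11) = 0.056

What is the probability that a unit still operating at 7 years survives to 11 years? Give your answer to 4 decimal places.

Chaining the interval survival probabilities: (1 − 0.030) × (1 − 0.043) × (1 − 0.043) × (1 − 0.056).
= 0.970 × 0.957 × 0.957 × 0.944 = 0.838625.

0.8386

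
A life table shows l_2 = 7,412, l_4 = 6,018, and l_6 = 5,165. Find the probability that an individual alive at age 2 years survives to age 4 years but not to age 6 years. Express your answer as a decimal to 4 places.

0.1151

This is the probability of reaching 4 but not 6, conditional on being alive at 2: (l_4 − l_6) / l_2.
= (6,018 − 5,165) / 7,412 = 853 / 7,412 = 0.115084.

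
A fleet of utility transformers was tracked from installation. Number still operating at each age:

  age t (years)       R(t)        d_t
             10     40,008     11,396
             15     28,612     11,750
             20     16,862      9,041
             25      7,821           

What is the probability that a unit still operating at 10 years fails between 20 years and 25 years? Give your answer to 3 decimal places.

0.226

This is the probability of reaching 20 but not 25, conditional on being operational at 10: (R(20) − R(25)) / R(10).
= (16,862 − 7,821) / 40,008 = 9,041 / 40,008 = 0.225980.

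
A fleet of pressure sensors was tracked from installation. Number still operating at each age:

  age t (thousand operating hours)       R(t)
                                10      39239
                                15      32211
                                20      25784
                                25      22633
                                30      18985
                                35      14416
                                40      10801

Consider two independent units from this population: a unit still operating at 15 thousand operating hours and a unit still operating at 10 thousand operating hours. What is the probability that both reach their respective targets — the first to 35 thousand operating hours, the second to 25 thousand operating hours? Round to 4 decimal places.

p₁ = R(35)/R(15) = 14416/32211 = 0.447549; p₂ = R(25)/R(10) = 22633/39239 = 0.576799.
P(both) = p₁ × p₂ = 0.447549 × 0.576799 = 0.258146.

0.2581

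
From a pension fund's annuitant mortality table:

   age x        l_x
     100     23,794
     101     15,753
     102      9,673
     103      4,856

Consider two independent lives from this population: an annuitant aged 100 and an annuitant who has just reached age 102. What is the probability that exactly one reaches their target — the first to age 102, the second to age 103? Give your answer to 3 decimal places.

p₁ = l_102/l_100 = 9,673/23,794 = 0.406531; p₂ = l_103/l_102 = 4,856/9,673 = 0.502016.
P(exactly one) = p₁(1−p₂) + (1−p₁)p₂ = 0.202446 + 0.297931 = 0.500377.

0.500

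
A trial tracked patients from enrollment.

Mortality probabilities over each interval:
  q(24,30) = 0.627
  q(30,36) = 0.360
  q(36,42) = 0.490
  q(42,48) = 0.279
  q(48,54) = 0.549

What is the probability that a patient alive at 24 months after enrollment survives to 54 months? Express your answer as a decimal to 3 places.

0.040

P(survive 24→54) = (1 − 0.627) × (1 − 0.360) × (1 − 0.490) × (1 − 0.279) × (1 − 0.549).
= 0.373 × 0.640 × 0.510 × 0.721 × 0.451 = 0.039589.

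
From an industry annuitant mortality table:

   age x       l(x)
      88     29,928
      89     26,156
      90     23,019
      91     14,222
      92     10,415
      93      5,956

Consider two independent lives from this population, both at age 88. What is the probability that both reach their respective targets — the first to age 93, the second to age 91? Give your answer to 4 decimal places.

0.0946

p₁ = l(93)/l(88) = 5,956/29,928 = 0.199011; p₂ = l(91)/l(88) = 14,222/29,928 = 0.475207.
P(both) = p₁ × p₂ = 0.199011 × 0.475207 = 0.094571.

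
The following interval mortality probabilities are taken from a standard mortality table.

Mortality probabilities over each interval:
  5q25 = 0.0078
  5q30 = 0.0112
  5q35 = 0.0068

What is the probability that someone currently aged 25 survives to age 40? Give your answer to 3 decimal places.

0.974

Chaining the interval survival probabilities: (1 − 0.0078) × (1 − 0.0112) × (1 − 0.0068).
= 0.9922 × 0.9888 × 0.9932 = 0.974416.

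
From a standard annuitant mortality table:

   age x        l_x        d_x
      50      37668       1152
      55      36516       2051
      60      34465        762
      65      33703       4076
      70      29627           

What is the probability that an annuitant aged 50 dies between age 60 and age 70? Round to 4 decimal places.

0.1284

We want 10|10q50 = (l_60 − l_70)/l_50.
This is the probability of reaching 60 but not 70, conditional on being alive at 50: (l_60 − l_70) / l_50.
= (34465 − 29627) / 37668 = 4838 / 37668 = 0.128438.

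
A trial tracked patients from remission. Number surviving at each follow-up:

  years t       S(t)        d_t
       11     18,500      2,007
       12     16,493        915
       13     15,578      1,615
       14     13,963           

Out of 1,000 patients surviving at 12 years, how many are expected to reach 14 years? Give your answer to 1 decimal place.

846.6

The relevant probability is 13,963/16,493 = 0.846602.
Expected number = 1,000 × 0.846602 = 846.6.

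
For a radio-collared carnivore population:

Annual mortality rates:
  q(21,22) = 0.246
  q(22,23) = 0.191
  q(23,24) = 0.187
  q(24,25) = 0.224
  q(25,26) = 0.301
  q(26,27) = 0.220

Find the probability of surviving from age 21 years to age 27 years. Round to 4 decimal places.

P(survive 21→27) = (1 − 0.246) × (1 − 0.191) × (1 − 0.187) × (1 − 0.224) × (1 − 0.301) × (1 − 0.220).
= 0.754 × 0.809 × 0.813 × 0.776 × 0.699 × 0.780 = 0.209819.

0.2098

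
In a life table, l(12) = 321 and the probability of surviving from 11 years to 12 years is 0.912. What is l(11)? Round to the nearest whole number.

l(11) = l(12) / p = 321 / 0.912 = 352.

352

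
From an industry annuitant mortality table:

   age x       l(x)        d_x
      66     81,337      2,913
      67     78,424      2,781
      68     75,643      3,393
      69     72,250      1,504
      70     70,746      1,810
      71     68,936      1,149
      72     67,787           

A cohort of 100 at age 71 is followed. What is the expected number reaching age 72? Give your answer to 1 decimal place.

98.3

The relevant probability is 67,787/68,936 = 0.983332.
Expected number = 100 × 0.983332 = 98.3.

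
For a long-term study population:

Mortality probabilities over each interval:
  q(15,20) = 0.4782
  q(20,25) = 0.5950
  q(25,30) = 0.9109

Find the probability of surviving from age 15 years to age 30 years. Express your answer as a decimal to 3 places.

P(survive 15→30) = (1 − 0.4782) × (1 − 0.5950) × (1 − 0.9109).
= 0.5218 × 0.4050 × 0.0891 = 0.018829.

0.019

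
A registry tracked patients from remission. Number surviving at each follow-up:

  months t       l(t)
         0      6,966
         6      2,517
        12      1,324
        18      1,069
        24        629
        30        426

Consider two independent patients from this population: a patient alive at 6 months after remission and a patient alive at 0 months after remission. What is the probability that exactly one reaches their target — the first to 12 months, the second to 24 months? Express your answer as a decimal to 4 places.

p₁ = l(12)/l(6) = 1,324/2,517 = 0.526023; p₂ = l(24)/l(0) = 629/6,966 = 0.090296.
P(exactly one) = p₁(1−p₂) + (1−p₁)p₂ = 0.478525 + 0.042798 = 0.521323.

0.5213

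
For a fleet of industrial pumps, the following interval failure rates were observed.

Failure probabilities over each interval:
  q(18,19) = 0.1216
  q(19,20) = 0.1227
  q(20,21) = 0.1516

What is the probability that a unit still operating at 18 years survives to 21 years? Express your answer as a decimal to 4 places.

0.6538

Survival from 18 to 21 is the product of surviving each interval: (1 − 0.1216) × (1 − 0.1227) × (1 − 0.1516).
= 0.8784 × 0.8773 × 0.8484 = 0.653794.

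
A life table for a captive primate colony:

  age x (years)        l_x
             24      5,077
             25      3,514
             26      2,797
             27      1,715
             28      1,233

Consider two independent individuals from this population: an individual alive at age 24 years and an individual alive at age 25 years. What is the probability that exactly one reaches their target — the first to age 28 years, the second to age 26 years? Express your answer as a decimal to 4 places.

0.6522

p₁ = l_28/l_24 = 1,233/5,077 = 0.242860; p₂ = l_26/l_25 = 2,797/3,514 = 0.795959.
P(exactly one) = p₁(1−p₂) + (1−p₁)p₂ = 0.049553 + 0.602652 = 0.652206.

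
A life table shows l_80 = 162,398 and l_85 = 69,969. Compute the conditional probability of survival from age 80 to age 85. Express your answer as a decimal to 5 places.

0.43085

We want 5p80 = l_85/l_80.
The conditional survival probability is l_85/l_80 = 69,969/162,398 = 0.430849.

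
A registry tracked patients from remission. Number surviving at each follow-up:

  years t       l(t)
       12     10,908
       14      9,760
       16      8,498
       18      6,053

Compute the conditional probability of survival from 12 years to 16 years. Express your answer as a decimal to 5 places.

The conditional survival probability is l(16)/l(12) = 8,498/10,908 = 0.779061.

0.77906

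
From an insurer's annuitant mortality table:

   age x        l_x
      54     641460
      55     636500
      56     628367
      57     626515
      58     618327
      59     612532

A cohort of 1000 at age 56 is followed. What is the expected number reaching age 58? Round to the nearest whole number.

The relevant probability is 618327/628367 = 0.984022.
Expected number = 1000 × 0.984022 = 984.

984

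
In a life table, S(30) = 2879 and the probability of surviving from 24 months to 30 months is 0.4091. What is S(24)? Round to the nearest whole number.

7037

S(24) = S(30) / p = 2879 / 0.4091 = 7037.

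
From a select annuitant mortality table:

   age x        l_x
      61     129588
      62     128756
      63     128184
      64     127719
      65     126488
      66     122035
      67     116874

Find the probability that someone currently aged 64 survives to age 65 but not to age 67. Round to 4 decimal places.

We want 1|2q64 = (l_65 − l_67)/l_64.
This is the probability of reaching 65 but not 67, conditional on being alive at 64: (l_65 − l_67) / l_64.
= (126488 − 116874) / 127719 = 9614 / 127719 = 0.075275.

0.0753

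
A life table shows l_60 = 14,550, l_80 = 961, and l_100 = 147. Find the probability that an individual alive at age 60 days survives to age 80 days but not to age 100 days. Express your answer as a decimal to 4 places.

This is the probability of reaching 80 but not 100, conditional on being alive at 60: (l_80 − l_100) / l_60.
= (961 − 147) / 14,550 = 814 / 14,550 = 0.055945.

0.0559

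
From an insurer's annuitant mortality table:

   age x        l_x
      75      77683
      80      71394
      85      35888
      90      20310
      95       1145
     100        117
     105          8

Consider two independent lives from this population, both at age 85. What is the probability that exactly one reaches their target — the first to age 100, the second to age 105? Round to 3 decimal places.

p₁ = l_100/l_85 = 117/35888 = 0.003260; p₂ = l_105/l_85 = 8/35888 = 0.000223.
P(exactly one) = p₁(1−p₂) + (1−p₁)p₂ = 0.003259 + 0.000222 = 0.003482.

0.003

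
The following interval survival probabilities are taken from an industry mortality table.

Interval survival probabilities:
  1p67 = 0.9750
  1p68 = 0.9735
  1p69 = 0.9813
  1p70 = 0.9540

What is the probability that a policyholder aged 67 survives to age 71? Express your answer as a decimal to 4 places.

0.8886

4p67 = 0.9750 × 0.9735 × 0.9813 × 0.9540.
= 0.888568.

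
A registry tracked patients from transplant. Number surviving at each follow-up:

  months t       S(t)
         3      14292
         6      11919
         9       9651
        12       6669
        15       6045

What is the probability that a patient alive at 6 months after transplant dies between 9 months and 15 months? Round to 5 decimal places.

0.30254

This is the probability of reaching 9 but not 15, conditional on being alive at 6: (S(9) − S(15)) / S(6).
= (9651 − 6045) / 11919 = 3606 / 11919 = 0.302542.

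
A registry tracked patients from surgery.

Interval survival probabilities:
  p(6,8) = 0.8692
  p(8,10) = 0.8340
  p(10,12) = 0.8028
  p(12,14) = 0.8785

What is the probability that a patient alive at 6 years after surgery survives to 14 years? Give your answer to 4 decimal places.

0.5113

The overall survival probability is 0.8692 × 0.8340 × 0.8028 × 0.8785.
= 0.511252.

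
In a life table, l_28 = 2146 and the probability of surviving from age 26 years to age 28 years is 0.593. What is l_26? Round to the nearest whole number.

l_26 = l_28 / p = 2146 / 0.593 = 3619.

3619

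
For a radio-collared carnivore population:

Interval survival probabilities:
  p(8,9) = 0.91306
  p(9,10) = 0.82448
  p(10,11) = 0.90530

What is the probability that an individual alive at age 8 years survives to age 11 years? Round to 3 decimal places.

0.682

P(survive 8→11) = 0.91306 × 0.82448 × 0.90530.
= 0.681510.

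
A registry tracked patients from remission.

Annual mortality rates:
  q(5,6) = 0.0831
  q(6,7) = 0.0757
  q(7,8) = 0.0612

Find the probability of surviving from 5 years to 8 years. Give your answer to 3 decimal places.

0.796

Chaining the interval survival probabilities: (1 − 0.0831) × (1 − 0.0757) × (1 − 0.0612).
= 0.9169 × 0.9243 × 0.9388 = 0.795624.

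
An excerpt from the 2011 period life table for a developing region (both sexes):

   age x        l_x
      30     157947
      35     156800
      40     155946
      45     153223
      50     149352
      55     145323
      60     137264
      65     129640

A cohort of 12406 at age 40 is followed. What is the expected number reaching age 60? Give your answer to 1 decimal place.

The relevant probability is 137264/155946 = 0.880202.
Expected number = 12406 × 0.880202 = 10919.8.

10919.8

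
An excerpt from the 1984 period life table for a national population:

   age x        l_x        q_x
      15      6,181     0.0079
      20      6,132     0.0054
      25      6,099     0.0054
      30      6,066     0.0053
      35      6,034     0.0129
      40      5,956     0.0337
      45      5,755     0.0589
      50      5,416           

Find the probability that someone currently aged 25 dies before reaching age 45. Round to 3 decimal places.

P(die before 45 | alive at 25) = 1 − l_45/l_25 = 1 − 5,755/6,099 = (344)/6,099 = 0.056403.

0.056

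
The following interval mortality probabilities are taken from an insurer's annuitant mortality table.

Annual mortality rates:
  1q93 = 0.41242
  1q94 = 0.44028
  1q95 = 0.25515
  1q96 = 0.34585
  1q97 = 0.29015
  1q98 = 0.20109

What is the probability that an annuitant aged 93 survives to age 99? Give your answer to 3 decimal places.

6p93 = (1 − 0.41242) × (1 − 0.44028) × (1 − 0.25515) × (1 − 0.34585) × (1 − 0.29015) × (1 − 0.20109).
= 0.58758 × 0.55972 × 0.74485 × 0.65415 × 0.70985 × 0.79891 = 0.090876.

0.091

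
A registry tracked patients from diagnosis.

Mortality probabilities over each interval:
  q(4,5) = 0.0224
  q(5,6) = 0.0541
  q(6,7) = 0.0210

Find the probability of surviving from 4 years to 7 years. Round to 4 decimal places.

0.9053

Survival from 4 to 7 is the product of surviving each interval: (1 − 0.0224) × (1 − 0.0541) × (1 − 0.0210).
= 0.9776 × 0.9459 × 0.9790 = 0.905293.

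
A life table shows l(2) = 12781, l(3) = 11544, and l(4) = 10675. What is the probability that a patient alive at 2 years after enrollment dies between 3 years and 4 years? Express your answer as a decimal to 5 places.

0.06799

This is the probability of reaching 3 but not 4, conditional on being alive at 2: (l(3) − l(4)) / l(2).
= (11544 − 10675) / 12781 = 869 / 12781 = 0.067992.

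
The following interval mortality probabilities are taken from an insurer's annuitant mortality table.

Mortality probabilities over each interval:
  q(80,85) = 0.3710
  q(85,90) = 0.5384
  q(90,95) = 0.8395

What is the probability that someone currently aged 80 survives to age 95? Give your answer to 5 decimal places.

The overall survival probability is (1 − 0.3710) × (1 − 0.5384) × (1 − 0.8395).
= 0.6290 × 0.4616 × 0.1605 = 0.046601.

0.04660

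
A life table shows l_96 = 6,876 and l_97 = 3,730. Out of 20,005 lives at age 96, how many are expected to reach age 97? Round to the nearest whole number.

The relevant probability is 3,730/6,876 = 0.542467.
Expected number = 20,005 × 0.542467 = 10852.

10852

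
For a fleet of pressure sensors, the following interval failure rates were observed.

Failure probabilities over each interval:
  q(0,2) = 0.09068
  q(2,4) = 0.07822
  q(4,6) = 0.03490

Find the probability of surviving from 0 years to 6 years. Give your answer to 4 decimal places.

Chaining the interval survival probabilities: (1 − 0.09068) × (1 − 0.07822) × (1 − 0.03490).
= 0.90932 × 0.92178 × 0.96510 = 0.808940.

0.8089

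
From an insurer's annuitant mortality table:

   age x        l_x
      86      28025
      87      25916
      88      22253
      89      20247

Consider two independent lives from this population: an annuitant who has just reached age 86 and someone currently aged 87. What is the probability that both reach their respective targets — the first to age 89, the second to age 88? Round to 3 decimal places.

p₁ = l_89/l_86 = 20247/28025 = 0.722462; p₂ = l_88/l_87 = 22253/25916 = 0.858659.
P(both) = p₁ × p₂ = 0.722462 × 0.858659 = 0.620348.

0.620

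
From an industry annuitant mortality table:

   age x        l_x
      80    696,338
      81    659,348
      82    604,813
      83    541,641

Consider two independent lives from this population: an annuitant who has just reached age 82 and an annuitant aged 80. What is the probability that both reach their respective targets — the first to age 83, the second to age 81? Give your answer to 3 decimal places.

0.848

p₁ = l_83/l_82 = 541,641/604,813 = 0.895551; p₂ = l_81/l_80 = 659,348/696,338 = 0.946879.
P(both) = p₁ × p₂ = 0.895551 × 0.946879 = 0.847978.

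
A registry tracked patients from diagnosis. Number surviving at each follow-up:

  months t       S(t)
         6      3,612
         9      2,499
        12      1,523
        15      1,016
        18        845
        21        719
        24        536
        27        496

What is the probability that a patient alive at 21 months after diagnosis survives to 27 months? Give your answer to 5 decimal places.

The conditional survival probability is S(27)/S(21) = 496/719 = 0.689847.

0.68985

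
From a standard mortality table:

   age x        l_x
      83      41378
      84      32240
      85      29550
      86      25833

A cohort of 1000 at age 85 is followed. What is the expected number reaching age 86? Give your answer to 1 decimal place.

The relevant probability is 25833/29550 = 0.874213.
Expected number = 1000 × 0.874213 = 874.2.

874.2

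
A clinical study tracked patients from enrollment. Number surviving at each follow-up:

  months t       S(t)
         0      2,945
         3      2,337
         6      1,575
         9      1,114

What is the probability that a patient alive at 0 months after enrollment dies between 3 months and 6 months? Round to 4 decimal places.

This is the probability of reaching 3 but not 6, conditional on being alive at 0: (S(3) − S(6)) / S(0).
= (2,337 − 1,575) / 2,945 = 762 / 2,945 = 0.258744.

0.2587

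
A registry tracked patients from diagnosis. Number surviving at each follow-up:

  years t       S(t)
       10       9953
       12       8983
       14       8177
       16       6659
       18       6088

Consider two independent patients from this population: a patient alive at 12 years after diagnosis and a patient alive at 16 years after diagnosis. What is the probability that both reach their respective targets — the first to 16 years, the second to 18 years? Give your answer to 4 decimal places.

p₁ = S(16)/S(12) = 6659/8983 = 0.741289; p₂ = S(18)/S(16) = 6088/6659 = 0.914251.
P(both) = p₁ × p₂ = 0.741289 × 0.914251 = 0.677724.

0.6777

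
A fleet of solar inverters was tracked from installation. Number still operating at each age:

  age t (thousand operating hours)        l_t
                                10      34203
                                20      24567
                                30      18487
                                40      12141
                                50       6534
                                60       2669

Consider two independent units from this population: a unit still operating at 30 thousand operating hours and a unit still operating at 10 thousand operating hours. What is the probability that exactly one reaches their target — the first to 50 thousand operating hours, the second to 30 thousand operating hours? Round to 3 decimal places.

p₁ = l_50/l_30 = 6534/18487 = 0.353438; p₂ = l_30/l_10 = 18487/34203 = 0.540508.
P(exactly one) = p₁(1−p₂) + (1−p₁)p₂ = 0.162402 + 0.349472 = 0.511874.

0.512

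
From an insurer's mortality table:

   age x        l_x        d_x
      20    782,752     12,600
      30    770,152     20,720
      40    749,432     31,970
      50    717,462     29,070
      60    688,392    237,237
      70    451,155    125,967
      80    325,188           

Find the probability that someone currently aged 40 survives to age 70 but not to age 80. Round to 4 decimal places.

This is the probability of reaching 70 but not 80, conditional on being alive at 40: (l_70 − l_80) / l_40.
= (451,155 − 325,188) / 749,432 = 125,967 / 749,432 = 0.168083.

0.1681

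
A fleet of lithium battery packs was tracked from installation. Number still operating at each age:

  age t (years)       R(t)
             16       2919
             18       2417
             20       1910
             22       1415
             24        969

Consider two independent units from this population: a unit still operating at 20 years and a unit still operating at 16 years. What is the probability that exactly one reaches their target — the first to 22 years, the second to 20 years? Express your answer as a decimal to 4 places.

0.4257

p₁ = R(22)/R(20) = 1415/1910 = 0.740838; p₂ = R(20)/R(16) = 1910/2919 = 0.654334.
P(exactly one) = p₁(1−p₂) + (1−p₁)p₂ = 0.256083 + 0.169579 = 0.425661.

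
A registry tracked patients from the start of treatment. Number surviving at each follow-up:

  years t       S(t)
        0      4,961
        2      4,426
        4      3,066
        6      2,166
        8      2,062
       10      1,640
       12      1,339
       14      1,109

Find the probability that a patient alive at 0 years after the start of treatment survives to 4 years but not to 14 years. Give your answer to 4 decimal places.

0.3945

This is the probability of reaching 4 but not 14, conditional on being alive at 0: (S(4) − S(14)) / S(0).
= (3,066 − 1,109) / 4,961 = 1,957 / 4,961 = 0.394477.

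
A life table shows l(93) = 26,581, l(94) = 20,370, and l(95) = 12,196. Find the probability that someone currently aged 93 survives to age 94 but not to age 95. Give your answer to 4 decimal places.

0.3075

This is the probability of reaching 94 but not 95, conditional on being alive at 93: (l(94) − l(95)) / l(93).
= (20,370 − 12,196) / 26,581 = 8,174 / 26,581 = 0.307513.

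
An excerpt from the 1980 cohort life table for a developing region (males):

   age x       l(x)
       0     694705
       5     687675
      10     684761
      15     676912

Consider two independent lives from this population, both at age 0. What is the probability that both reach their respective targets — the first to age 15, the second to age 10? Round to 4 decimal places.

0.9604

p₁ = l(15)/l(0) = 676912/694705 = 0.974388; p₂ = l(10)/l(0) = 684761/694705 = 0.985686.
P(both) = p₁ × p₂ = 0.974388 × 0.985686 = 0.960441.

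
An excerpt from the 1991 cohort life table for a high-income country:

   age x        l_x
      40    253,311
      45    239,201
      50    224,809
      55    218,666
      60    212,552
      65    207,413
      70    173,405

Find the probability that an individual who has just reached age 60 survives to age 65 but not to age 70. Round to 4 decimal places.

This is the probability of reaching 65 but not 70, conditional on being alive at 60: (l_65 − l_70) / l_60.
= (207,413 − 173,405) / 212,552 = 34,008 / 212,552 = 0.159998.

0.1600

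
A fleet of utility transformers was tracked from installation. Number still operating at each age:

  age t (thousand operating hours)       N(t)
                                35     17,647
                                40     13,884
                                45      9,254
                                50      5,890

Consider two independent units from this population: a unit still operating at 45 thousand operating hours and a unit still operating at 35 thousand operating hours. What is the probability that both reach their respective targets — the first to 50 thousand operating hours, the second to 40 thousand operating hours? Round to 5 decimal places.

0.50076

p₁ = N(50)/N(45) = 5,890/9,254 = 0.636482; p₂ = N(40)/N(35) = 13,884/17,647 = 0.786763.
P(both) = p₁ × p₂ = 0.636482 × 0.786763 = 0.500760.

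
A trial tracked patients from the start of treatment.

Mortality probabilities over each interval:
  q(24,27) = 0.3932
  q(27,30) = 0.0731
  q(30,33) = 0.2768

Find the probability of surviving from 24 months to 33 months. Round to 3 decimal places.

Survival from 24 to 33 is the product of surviving each interval: (1 − 0.3932) × (1 − 0.0731) × (1 − 0.2768).
= 0.6068 × 0.9269 × 0.7232 = 0.406759.

0.407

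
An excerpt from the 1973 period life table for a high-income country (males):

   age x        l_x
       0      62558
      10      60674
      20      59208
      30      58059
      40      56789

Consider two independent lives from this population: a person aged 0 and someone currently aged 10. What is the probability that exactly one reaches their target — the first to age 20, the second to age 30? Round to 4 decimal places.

0.0920

p₁ = l_20/l_0 = 59208/62558 = 0.946450; p₂ = l_30/l_10 = 58059/60674 = 0.956901.
P(exactly one) = p₁(1−p₂) + (1−p₁)p₂ = 0.040791 + 0.051242 = 0.092033.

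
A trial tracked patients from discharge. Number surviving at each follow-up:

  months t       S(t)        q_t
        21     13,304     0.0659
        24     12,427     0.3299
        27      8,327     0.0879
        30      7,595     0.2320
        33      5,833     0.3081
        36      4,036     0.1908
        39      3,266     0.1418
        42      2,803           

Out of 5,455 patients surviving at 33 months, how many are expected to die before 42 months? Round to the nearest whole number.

2834

The relevant probability is 1 − 2,803/5,833 = 0.519458.
Expected number = 5,455 × 0.519458 = 2834.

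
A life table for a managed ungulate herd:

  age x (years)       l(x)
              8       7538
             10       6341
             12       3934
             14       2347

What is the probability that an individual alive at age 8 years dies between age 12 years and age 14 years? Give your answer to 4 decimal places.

0.2105

This is the probability of reaching 12 but not 14, conditional on being alive at 8: (l(12) − l(14)) / l(8).
= (3934 − 2347) / 7538 = 1587 / 7538 = 0.210533.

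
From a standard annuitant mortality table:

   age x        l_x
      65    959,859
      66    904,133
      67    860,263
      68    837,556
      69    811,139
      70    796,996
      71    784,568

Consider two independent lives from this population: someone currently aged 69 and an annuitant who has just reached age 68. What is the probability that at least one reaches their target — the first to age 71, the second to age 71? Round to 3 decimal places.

p₁ = l_71/l_69 = 784,568/811,139 = 0.967242; p₂ = l_71/l_68 = 784,568/837,556 = 0.936735.
P(at least one) = 1 − (1−p₁)(1−p₂) = 1 − 0.032758 × 0.063265 = 0.997928.

0.998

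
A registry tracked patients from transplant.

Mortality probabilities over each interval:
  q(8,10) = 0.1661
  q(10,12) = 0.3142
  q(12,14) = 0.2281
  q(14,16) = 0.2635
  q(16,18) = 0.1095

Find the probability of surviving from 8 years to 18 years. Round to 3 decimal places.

0.290

P(survive 8→18) = (1 − 0.1661) × (1 − 0.3142) × (1 − 0.2281) × (1 − 0.2635) × (1 − 0.1095).
= 0.8339 × 0.6858 × 0.7719 × 0.7365 × 0.8905 = 0.289520.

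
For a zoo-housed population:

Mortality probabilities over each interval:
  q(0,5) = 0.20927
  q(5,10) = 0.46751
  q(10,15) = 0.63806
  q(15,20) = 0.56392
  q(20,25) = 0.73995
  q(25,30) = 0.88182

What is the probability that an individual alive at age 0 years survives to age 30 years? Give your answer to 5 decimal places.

The overall survival probability is (1 − 0.20927) × (1 − 0.46751) × (1 − 0.63806) × (1 − 0.56392) × (1 − 0.73995) × (1 − 0.88182).
= 0.79073 × 0.53249 × 0.36194 × 0.43608 × 0.26005 × 0.11818 = 0.002042.

0.00204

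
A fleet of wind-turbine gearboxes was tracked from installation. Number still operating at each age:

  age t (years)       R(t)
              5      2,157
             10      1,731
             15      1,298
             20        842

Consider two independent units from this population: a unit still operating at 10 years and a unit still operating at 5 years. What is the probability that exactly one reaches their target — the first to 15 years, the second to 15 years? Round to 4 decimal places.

0.4491

p₁ = R(15)/R(10) = 1,298/1,731 = 0.749856; p₂ = R(15)/R(5) = 1,298/2,157 = 0.601762.
P(exactly one) = p₁(1−p₂) + (1−p₁)p₂ = 0.298621 + 0.150527 = 0.449148.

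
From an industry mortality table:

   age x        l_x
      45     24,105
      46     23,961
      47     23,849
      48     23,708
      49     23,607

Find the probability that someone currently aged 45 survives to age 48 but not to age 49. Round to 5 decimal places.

0.00419

We want 3|1q45 = (l_48 − l_49)/l_45.
This is the probability of reaching 48 but not 49, conditional on being alive at 45: (l_48 − l_49) / l_45.
= (23,708 − 23,607) / 24,105 = 101 / 24,105 = 0.004190.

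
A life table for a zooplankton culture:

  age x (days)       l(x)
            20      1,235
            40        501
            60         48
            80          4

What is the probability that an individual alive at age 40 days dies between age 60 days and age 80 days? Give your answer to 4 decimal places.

0.0878

This is the probability of reaching 60 but not 80, conditional on being alive at 40: (l(60) − l(80)) / l(40).
= (48 − 4) / 501 = 44 / 501 = 0.087824.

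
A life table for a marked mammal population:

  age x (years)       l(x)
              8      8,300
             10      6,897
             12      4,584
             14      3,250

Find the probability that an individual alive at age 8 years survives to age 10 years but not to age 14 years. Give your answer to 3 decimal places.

0.439

This is the probability of reaching 10 but not 14, conditional on being alive at 8: (l(10) − l(14)) / l(8).
= (6,897 − 3,250) / 8,300 = 3,647 / 8,300 = 0.439398.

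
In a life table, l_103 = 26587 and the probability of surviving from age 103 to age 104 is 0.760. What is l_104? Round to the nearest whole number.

20206

l_104 = l_103 × p = 26587 × 0.760 = 20206.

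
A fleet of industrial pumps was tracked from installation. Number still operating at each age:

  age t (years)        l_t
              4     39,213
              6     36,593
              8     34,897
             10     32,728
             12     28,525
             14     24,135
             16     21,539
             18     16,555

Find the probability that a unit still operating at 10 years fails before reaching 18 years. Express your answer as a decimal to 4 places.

P(fail before 18 | operational at 10) = 1 − l_18/l_10 = 1 − 16,555/32,728 = (16,173)/32,728 = 0.494164.

0.4942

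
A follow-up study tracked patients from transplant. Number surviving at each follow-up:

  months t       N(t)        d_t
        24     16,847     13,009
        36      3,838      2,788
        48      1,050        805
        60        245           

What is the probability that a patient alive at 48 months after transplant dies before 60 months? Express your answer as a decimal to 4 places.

0.7667

P(die before 60 | alive at 48) = 1 − N(60)/N(48) = 1 − 245/1,050 = (805)/1,050 = 0.766667.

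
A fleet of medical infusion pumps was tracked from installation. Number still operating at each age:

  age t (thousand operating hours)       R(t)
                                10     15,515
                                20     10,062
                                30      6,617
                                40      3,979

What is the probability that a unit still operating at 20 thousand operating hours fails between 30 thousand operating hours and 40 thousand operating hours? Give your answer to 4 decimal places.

This is the probability of reaching 30 but not 40, conditional on being operational at 20: (R(30) − R(40)) / R(20).
= (6,617 − 3,979) / 10,062 = 2,638 / 10,062 = 0.262175.

0.2622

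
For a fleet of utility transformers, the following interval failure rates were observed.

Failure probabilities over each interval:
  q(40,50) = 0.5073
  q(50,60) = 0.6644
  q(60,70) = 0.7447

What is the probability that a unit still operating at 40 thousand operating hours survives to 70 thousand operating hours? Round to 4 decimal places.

0.0422

Survival from 40 to 70 is the product of surviving each interval: (1 − 0.5073) × (1 − 0.6644) × (1 − 0.7447).
= 0.4927 × 0.3356 × 0.2553 = 0.042214.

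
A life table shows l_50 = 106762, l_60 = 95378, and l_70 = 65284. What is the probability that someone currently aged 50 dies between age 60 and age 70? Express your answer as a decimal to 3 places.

We want 10|10q50 = (l_60 − l_70)/l_50.
This is the probability of reaching 60 but not 70, conditional on being alive at 50: (l_60 − l_70) / l_50.
= (95378 − 65284) / 106762 = 30094 / 106762 = 0.281879.

0.282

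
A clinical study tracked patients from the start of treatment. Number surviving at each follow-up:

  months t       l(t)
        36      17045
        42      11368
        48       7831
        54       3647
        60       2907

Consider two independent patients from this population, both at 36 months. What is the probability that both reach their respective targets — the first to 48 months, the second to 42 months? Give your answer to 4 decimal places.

0.3064

p₁ = l(48)/l(36) = 7831/17045 = 0.459431; p₂ = l(42)/l(36) = 11368/17045 = 0.666940.
P(both) = p₁ × p₂ = 0.459431 × 0.666940 = 0.306413.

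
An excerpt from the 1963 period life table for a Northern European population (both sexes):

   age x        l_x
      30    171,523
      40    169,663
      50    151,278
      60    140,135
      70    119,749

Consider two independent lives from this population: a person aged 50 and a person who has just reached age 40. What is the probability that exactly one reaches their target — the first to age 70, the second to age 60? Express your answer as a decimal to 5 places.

p₁ = l_70/l_50 = 119,749/151,278 = 0.791582; p₂ = l_60/l_40 = 140,135/169,663 = 0.825961.
P(exactly one) = p₁(1−p₂) + (1−p₁)p₂ = 0.137766 + 0.172145 = 0.309911.

0.30991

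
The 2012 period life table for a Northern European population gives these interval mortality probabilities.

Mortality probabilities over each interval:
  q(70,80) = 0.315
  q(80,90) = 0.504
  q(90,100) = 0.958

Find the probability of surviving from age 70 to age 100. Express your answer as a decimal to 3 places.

Survival from 70 to 100 is the product of surviving each interval: (1 − 0.315) × (1 − 0.504) × (1 − 0.958).
= 0.685 × 0.496 × 0.042 = 0.014270.

0.014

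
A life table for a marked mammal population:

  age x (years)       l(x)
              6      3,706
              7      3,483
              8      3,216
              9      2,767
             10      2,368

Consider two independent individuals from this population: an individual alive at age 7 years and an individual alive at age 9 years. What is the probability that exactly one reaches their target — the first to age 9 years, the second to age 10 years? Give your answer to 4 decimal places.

0.2905

p₁ = l(9)/l(7) = 2,767/3,483 = 0.794430; p₂ = l(10)/l(9) = 2,368/2,767 = 0.855801.
P(exactly one) = p₁(1−p₂) + (1−p₁)p₂ = 0.114556 + 0.175927 = 0.290483.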